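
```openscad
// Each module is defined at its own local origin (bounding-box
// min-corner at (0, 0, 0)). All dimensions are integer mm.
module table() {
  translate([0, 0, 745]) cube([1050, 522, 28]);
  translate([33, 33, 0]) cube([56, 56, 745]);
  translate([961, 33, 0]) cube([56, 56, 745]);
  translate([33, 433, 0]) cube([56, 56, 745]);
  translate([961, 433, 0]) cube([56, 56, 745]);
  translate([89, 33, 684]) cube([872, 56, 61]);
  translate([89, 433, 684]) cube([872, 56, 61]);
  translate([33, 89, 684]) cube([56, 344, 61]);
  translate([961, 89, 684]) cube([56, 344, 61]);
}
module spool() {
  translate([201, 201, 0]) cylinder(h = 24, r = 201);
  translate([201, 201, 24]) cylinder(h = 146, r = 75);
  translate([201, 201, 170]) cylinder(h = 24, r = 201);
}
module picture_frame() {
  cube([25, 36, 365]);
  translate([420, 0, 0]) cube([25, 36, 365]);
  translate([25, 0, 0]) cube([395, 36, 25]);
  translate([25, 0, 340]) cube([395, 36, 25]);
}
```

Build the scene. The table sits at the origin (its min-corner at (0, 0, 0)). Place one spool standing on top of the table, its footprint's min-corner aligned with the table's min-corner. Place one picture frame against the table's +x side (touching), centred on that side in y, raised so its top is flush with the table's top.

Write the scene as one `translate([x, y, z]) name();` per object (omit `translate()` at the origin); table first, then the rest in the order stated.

table();
translate([0, 0, 773]) spool();
translate([1050, 243, 408]) picture_frame();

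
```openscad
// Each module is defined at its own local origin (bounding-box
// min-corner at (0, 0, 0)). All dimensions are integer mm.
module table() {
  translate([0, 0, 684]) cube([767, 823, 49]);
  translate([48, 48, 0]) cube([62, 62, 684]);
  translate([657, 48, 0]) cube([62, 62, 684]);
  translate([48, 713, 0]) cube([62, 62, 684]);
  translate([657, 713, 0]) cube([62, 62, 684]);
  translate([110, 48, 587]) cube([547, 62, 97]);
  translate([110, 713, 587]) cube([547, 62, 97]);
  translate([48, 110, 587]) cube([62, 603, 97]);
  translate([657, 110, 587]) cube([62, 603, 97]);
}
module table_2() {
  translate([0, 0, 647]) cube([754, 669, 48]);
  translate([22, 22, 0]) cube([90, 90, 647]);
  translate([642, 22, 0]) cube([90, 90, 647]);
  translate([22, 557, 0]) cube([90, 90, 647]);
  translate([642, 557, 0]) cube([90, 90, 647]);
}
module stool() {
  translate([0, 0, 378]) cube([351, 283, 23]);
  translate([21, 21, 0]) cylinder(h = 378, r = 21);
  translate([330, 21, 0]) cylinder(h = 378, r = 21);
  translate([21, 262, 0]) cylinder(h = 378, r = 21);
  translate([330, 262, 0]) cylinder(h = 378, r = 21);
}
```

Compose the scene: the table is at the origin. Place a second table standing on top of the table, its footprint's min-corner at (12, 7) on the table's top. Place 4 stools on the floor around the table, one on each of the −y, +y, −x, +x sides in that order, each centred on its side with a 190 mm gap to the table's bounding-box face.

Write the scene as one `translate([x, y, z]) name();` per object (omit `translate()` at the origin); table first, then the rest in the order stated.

table();
translate([12, 7, 733]) table_2();
translate([208, -473, 0]) stool();
translate([208, 1013, 0]) stool();
translate([-541, 270, 0]) stool();
translate([957, 270, 0]) stool();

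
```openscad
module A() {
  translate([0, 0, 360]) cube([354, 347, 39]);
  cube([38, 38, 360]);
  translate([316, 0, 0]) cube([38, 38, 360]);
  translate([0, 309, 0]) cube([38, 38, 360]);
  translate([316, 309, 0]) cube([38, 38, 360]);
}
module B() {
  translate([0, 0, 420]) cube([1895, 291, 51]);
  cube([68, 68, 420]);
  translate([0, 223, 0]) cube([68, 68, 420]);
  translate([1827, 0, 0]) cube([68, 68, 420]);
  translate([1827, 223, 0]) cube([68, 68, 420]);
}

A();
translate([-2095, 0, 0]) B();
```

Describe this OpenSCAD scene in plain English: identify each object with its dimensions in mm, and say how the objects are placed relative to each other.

A is a simple wooden stool: a rectangular seat 354 mm (x) by 347 mm (y), 39 mm thick, top face at z = 399 mm, on four square legs, each 38×38 mm in cross-section. The legs rest on z = 0, each flush with a corner of the seat.

B is a long wooden bench with a 1895 mm (x) × 291 mm (y) seat, 51 mm thick, its top surface 471 mm above the floor. Four 68 mm square legs at the seat corners, flush with the edges, run from z = 0 to the seat underside.

The bench is on the floor beside the stool on its −x side.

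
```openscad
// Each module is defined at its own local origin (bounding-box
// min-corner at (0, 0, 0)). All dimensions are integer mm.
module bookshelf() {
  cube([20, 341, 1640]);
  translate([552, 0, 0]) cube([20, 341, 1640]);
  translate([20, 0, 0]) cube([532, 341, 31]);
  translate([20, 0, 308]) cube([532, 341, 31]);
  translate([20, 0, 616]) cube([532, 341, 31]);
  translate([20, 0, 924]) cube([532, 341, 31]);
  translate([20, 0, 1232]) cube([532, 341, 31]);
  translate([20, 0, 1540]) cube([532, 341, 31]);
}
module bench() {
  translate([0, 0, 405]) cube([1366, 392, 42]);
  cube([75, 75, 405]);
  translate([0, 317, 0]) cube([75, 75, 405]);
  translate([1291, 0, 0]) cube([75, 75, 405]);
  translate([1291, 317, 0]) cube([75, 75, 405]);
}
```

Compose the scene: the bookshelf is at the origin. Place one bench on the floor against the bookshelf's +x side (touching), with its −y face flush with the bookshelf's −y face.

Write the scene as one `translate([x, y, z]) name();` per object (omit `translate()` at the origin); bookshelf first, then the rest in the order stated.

bookshelf();
translate([572, 0, 0]) bench();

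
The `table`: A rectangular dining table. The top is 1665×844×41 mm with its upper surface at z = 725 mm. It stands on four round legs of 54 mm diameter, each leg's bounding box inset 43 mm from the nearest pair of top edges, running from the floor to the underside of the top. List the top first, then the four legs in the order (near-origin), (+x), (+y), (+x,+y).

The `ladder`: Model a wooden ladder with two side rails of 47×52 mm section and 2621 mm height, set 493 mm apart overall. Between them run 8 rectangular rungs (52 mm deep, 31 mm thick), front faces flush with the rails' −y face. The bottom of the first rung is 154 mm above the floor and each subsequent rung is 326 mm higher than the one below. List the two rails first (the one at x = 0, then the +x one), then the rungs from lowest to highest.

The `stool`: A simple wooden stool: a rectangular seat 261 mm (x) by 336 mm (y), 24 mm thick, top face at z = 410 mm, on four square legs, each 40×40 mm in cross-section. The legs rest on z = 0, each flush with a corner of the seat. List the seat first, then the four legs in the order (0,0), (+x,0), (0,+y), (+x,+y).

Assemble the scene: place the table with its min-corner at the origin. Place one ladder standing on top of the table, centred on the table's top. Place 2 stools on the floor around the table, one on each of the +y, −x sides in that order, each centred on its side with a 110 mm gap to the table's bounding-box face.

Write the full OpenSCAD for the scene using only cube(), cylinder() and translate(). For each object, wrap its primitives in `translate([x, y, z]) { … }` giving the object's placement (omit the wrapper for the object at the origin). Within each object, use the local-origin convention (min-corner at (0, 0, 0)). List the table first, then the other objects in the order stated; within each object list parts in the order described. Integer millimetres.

translate([0, 0, 684]) cube([1665, 844, 41]);
translate([70, 70, 0]) cylinder(h = 684, r = 27);
translate([1595, 70, 0]) cylinder(h = 684, r = 27);
translate([70, 774, 0]) cylinder(h = 684, r = 27);
translate([1595, 774, 0]) cylinder(h = 684, r = 27);
translate([586, 396, 725]) {
  cube([47, 52, 2621]);
  translate([446, 0, 0]) cube([47, 52, 2621]);
  translate([47, 0, 154]) cube([399, 52, 31]);
  translate([47, 0, 480]) cube([399, 52, 31]);
  translate([47, 0, 806]) cube([399, 52, 31]);
  translate([47, 0, 1132]) cube([399, 52, 31]);
  translate([47, 0, 1458]) cube([399, 52, 31]);
  translate([47, 0, 1784]) cube([399, 52, 31]);
  translate([47, 0, 2110]) cube([399, 52, 31]);
  translate([47, 0, 2436]) cube([399, 52, 31]);
}
translate([702, 954, 0]) {
  translate([0, 0, 386]) cube([261, 336, 24]);
  cube([40, 40, 386]);
  translate([221, 0, 0]) cube([40, 40, 386]);
  translate([0, 296, 0]) cube([40, 40, 386]);
  translate([221, 296, 0]) cube([40, 40, 386]);
}
translate([-371, 254, 0]) {
  translate([0, 0, 386]) cube([261, 336, 24]);
  cube([40, 40, 386]);
  translate([221, 0, 0]) cube([40, 40, 386]);
  translate([0, 296, 0]) cube([40, 40, 386]);
  translate([221, 296, 0]) cube([40, 40, 386]);
}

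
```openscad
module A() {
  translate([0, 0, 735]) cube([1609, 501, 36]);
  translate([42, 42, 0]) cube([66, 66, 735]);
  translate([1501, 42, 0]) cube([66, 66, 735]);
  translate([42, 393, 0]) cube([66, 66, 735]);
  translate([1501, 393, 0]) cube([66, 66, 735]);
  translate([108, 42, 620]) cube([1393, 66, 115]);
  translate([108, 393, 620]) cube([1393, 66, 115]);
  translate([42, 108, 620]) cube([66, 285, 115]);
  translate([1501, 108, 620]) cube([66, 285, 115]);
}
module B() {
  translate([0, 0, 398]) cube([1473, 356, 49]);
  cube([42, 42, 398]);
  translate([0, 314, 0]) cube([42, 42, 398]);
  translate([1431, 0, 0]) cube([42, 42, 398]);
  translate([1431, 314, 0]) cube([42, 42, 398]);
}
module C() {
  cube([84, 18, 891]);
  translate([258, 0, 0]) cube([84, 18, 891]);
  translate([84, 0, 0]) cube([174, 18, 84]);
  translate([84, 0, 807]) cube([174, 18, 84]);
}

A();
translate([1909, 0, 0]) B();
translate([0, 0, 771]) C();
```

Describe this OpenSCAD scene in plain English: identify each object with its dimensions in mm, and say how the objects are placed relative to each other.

A is a table: top 1609 mm (x) × 501 mm (y), 36 mm thick, upper face at z = 771 mm, on four 66×66 mm square legs, each inset 42 mm from the nearest pair of top edges, running from z = 0 to the bottom of the top. Four apron rails, 66 mm thick and 115 mm tall, run between adjacent legs with their top edges flush with the underside of the top and their outer faces flush with the legs' outer faces.

B is a long wooden bench with a 1473 mm (x) × 356 mm (y) seat, 49 mm thick, its top surface 447 mm above the floor. Four 42 mm square legs at the seat corners, flush with the edges, run from z = 0 to the seat underside.

C is a rectangular picture frame lying in the x–z plane (depth along y). The opening is 174 mm wide (x) by 723 mm tall (z), surrounded by a border 84 mm wide on all four sides. The frame is 18 mm deep and is made of two full-height vertical stiles with two horizontal rails fitted between them.

The bench is on the floor beside the table on its +x side. The picture frame is on top of the table.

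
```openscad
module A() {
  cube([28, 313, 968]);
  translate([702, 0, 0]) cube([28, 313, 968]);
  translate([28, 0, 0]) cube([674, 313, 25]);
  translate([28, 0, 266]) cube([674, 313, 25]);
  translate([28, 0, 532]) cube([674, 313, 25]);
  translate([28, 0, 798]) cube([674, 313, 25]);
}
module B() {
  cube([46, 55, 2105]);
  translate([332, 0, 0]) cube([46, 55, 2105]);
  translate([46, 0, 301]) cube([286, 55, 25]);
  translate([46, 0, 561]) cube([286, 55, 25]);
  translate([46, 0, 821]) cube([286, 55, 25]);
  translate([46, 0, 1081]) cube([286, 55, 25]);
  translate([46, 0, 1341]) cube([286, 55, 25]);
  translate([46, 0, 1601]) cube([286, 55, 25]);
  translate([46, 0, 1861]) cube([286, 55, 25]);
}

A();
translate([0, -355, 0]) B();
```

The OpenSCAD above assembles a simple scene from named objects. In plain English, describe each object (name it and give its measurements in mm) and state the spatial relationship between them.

A is a bookshelf 730 mm wide overall, 313 mm deep and 968 mm tall. The two sides are 28 mm thick vertical panels. 4 horizontal shelves of 25 mm thickness span between the inner faces of the sides; the lowest shelf sits on the floor and shelves are stacked with a clear vertical gap of 241 mm between each pair.

B is a wooden ladder with two side rails of 46×55 mm section and 2105 mm height, set 378 mm apart overall. Between them run 7 rectangular rungs (55 mm deep, 25 mm thick), front faces flush with the rails' −y face. The bottom of the first rung is 301 mm above the floor and each subsequent rung is 260 mm higher than the one below.

The ladder is on the floor beside the bookshelf on its −y side.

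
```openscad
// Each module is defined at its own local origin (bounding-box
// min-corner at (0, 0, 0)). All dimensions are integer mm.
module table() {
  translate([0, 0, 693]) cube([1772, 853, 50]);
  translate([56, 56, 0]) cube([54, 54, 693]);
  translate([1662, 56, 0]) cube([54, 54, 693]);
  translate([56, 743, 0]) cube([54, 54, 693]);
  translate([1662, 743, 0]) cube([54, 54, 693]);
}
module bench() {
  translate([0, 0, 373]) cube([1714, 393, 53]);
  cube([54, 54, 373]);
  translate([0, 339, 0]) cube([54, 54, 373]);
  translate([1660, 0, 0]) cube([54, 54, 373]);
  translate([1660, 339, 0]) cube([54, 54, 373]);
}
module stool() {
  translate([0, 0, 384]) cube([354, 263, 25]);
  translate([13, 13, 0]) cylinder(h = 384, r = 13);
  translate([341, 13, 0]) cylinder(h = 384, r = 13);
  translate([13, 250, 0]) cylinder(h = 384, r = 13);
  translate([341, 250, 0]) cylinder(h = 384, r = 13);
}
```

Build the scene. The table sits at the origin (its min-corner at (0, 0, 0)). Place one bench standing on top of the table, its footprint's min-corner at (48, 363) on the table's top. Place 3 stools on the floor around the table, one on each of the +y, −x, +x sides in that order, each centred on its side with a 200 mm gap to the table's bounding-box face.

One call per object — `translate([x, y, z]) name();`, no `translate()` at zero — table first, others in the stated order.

table();
translate([48, 363, 743]) bench();
translate([709, 1053, 0]) stool();
translate([-554, 295, 0]) stool();
translate([1972, 295, 0]) stool();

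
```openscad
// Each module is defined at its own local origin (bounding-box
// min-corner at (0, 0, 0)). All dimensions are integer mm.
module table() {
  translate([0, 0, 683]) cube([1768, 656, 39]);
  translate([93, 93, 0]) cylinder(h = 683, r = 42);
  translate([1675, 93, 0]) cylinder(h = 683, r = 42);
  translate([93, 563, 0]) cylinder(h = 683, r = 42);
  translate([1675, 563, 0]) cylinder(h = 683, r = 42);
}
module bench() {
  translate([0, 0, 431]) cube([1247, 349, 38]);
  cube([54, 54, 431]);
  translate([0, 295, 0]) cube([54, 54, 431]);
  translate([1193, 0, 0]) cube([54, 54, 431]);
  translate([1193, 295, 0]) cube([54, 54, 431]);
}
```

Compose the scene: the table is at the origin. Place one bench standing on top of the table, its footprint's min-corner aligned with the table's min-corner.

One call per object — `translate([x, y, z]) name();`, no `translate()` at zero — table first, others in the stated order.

table();
translate([0, 0, 722]) bench();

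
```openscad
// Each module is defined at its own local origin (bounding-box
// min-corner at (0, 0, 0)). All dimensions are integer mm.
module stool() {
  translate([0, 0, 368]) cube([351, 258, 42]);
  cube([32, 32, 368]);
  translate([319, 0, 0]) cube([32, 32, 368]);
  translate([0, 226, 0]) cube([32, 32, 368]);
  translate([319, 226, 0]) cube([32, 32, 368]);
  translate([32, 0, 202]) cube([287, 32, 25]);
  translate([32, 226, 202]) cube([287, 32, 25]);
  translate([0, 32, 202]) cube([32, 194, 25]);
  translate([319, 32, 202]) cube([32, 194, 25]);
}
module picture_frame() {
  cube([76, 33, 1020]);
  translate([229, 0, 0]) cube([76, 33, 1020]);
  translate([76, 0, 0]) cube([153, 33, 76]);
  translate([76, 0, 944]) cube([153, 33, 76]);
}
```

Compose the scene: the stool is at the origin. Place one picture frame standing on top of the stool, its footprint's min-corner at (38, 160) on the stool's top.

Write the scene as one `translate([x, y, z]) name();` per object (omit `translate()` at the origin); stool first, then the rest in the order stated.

stool();
translate([38, 160, 410]) picture_frame();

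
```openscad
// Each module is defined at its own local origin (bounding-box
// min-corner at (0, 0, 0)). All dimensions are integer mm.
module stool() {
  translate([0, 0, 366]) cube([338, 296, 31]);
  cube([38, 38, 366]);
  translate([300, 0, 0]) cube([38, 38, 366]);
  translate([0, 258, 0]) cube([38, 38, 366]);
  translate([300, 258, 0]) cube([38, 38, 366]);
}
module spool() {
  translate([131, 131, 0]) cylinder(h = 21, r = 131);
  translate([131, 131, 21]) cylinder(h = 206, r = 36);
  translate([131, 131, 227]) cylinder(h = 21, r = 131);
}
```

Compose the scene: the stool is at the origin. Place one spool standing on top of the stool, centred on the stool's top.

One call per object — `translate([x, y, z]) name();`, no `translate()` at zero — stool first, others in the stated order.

stool();
translate([38, 17, 397]) spool();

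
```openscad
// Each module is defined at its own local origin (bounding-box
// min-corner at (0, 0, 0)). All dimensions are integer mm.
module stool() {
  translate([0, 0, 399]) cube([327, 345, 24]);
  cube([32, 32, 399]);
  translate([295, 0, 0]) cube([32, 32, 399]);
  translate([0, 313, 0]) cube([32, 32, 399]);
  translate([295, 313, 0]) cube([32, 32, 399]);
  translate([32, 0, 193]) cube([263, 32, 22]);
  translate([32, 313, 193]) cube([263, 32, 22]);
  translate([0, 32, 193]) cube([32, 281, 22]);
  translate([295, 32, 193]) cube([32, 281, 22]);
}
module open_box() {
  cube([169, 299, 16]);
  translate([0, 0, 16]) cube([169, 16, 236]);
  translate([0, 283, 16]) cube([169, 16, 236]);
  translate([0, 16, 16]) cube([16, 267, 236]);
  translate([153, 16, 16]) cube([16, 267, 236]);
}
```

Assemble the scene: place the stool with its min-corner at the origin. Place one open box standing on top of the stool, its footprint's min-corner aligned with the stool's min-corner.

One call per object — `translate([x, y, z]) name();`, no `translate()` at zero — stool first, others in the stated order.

stool();
translate([0, 0, 423]) open_box();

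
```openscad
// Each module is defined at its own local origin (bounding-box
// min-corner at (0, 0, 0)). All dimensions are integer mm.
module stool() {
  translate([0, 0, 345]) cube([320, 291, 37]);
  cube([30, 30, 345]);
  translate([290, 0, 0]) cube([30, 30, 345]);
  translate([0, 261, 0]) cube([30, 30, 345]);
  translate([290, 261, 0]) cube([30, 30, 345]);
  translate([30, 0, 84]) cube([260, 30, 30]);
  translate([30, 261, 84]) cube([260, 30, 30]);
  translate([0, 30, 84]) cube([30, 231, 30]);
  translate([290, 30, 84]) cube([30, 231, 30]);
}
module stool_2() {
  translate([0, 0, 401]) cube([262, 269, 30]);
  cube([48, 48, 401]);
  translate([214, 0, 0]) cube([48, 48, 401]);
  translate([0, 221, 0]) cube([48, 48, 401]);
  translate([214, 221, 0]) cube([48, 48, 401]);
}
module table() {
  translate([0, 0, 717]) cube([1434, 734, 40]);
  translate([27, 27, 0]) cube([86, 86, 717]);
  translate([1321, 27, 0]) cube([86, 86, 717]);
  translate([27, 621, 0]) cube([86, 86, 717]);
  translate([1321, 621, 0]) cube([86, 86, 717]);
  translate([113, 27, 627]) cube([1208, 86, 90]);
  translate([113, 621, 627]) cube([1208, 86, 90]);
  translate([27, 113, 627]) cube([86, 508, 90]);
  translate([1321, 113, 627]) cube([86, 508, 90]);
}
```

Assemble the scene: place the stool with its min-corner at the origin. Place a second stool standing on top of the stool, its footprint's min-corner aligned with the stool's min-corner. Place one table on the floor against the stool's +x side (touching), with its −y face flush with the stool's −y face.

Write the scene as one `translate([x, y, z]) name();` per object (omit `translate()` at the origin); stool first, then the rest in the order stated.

stool();
translate([0, 0, 382]) stool_2();
translate([320, 0, 0]) table();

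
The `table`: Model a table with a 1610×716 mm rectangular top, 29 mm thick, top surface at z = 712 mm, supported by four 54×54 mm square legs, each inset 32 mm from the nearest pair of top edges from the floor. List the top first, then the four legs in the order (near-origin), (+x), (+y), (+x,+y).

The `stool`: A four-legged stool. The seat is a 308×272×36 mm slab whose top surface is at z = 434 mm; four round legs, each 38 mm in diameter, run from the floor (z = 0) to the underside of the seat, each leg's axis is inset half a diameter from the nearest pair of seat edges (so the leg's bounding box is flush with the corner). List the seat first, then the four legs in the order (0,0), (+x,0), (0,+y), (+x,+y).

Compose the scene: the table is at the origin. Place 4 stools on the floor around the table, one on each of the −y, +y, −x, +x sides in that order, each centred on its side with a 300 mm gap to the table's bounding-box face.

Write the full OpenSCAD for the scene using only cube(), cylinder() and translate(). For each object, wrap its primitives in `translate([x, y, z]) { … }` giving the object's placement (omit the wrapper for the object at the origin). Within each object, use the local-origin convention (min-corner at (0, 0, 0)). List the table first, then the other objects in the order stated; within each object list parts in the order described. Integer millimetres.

translate([0, 0, 683]) cube([1610, 716, 29]);
translate([32, 32, 0]) cube([54, 54, 683]);
translate([1524, 32, 0]) cube([54, 54, 683]);
translate([32, 630, 0]) cube([54, 54, 683]);
translate([1524, 630, 0]) cube([54, 54, 683]);
translate([651, -572, 0]) {
  translate([0, 0, 398]) cube([308, 272, 36]);
  translate([19, 19, 0]) cylinder(h = 398, r = 19);
  translate([289, 19, 0]) cylinder(h = 398, r = 19);
  translate([19, 253, 0]) cylinder(h = 398, r = 19);
  translate([289, 253, 0]) cylinder(h = 398, r = 19);
}
translate([651, 1016, 0]) {
  translate([0, 0, 398]) cube([308, 272, 36]);
  translate([19, 19, 0]) cylinder(h = 398, r = 19);
  translate([289, 19, 0]) cylinder(h = 398, r = 19);
  translate([19, 253, 0]) cylinder(h = 398, r = 19);
  translate([289, 253, 0]) cylinder(h = 398, r = 19);
}
translate([-608, 222, 0]) {
  translate([0, 0, 398]) cube([308, 272, 36]);
  translate([19, 19, 0]) cylinder(h = 398, r = 19);
  translate([289, 19, 0]) cylinder(h = 398, r = 19);
  translate([19, 253, 0]) cylinder(h = 398, r = 19);
  translate([289, 253, 0]) cylinder(h = 398, r = 19);
}
translate([1910, 222, 0]) {
  translate([0, 0, 398]) cube([308, 272, 36]);
  translate([19, 19, 0]) cylinder(h = 398, r = 19);
  translate([289, 19, 0]) cylinder(h = 398, r = 19);
  translate([19, 253, 0]) cylinder(h = 398, r = 19);
  translate([289, 253, 0]) cylinder(h = 398, r = 19);
}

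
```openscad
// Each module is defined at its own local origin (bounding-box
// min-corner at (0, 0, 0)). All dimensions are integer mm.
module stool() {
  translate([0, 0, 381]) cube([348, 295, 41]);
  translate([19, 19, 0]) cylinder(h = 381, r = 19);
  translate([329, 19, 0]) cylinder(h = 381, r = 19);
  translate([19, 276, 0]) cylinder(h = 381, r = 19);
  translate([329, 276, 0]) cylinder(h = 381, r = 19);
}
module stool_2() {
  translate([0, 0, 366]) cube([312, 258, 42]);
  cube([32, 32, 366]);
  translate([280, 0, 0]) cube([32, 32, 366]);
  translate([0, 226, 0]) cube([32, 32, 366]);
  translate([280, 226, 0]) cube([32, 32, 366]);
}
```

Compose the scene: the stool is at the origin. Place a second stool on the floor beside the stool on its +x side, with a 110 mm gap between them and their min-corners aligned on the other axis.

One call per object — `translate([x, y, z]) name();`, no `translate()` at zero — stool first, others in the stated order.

stool();
translate([458, 0, 0]) stool_2();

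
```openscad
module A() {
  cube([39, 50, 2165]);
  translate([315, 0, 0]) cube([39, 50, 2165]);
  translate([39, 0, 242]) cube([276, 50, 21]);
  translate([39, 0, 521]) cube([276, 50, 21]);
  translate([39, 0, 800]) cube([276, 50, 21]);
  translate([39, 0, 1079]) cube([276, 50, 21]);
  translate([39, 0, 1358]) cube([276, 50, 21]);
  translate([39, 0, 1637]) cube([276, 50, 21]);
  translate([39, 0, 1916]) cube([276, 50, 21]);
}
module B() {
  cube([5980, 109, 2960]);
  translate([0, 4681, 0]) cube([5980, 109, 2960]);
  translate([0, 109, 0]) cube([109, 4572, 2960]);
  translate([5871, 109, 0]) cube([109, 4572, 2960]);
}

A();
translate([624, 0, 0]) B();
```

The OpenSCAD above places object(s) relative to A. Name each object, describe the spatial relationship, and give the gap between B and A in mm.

A is a ladder. B is a house frame. The house frame is on the floor beside the ladder on its +x side. The gap between the house frame and the ladder is 270 mm.

The house frame's nearest face is 270 mm from the ladder's +x face.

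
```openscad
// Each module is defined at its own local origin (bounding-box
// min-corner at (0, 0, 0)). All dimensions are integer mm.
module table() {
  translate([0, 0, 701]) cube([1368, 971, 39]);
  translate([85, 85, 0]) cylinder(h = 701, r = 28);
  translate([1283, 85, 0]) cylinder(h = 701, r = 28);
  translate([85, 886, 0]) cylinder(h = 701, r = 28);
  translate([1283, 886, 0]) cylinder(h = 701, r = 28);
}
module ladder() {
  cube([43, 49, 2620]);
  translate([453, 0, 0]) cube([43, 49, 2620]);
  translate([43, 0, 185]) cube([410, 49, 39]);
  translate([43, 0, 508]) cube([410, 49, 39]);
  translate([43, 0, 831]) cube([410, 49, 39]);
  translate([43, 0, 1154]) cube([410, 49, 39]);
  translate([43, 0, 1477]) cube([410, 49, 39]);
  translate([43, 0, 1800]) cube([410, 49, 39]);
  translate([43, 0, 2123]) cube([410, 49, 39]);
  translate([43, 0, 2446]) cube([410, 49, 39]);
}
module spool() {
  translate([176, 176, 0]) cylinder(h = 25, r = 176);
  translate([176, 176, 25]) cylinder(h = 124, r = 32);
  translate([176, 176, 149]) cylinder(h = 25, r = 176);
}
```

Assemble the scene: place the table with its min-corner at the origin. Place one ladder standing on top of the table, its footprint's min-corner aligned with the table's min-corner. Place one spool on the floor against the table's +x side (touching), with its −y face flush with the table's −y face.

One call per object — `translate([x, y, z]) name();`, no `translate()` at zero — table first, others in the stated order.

table();
translate([0, 0, 740]) ladder();
translate([1368, 0, 0]) spool();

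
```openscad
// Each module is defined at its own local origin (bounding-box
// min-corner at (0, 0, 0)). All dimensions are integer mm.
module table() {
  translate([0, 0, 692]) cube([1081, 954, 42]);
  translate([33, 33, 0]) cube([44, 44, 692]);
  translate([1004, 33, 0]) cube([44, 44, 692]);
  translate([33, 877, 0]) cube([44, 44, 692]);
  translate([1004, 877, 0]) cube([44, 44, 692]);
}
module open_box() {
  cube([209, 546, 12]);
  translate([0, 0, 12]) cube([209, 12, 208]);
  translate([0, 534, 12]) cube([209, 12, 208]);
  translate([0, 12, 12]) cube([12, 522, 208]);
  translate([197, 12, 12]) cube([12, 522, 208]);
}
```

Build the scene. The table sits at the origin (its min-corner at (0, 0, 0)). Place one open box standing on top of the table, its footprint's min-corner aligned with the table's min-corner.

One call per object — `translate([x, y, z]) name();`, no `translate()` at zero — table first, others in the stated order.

table();
translate([0, 0, 734]) open_box();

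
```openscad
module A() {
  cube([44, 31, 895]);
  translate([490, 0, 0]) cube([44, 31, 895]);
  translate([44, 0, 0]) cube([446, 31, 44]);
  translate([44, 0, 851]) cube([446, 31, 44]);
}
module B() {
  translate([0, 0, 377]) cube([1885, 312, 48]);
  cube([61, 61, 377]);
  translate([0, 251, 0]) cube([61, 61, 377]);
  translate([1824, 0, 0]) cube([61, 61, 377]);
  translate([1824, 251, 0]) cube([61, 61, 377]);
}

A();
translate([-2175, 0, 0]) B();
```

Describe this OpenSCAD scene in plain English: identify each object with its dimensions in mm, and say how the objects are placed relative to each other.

A is a picture frame with a 446×807 mm rectangular opening (x by z) and a uniform 44 mm border on every side. Frame depth is 31 mm along y. It is built from two vertical stiles running the full outside height and two horizontal rails spanning the gap between the stiles.

B is a long wooden bench with a 1885 mm (x) × 312 mm (y) seat, 48 mm thick, its top surface 425 mm above the floor. Four 61 mm square legs at the seat corners, flush with the edges, run from z = 0 to the seat underside.

The bench is on the floor beside the picture frame on its −x side.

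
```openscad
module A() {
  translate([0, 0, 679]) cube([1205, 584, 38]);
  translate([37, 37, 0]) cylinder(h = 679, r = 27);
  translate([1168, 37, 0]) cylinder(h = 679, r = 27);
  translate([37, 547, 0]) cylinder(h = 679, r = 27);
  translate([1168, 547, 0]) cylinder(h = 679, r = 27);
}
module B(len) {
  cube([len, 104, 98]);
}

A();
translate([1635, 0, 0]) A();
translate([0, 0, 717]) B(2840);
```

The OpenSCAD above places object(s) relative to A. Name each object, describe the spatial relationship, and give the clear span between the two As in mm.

Second table starts at x = 1635; first ends at x = 1205; clear span = 1635 − 1205 = 430 mm.

A is a table. B is a beam. A beam spans the tops of two tables. The clear span between the two tables is 430 mm.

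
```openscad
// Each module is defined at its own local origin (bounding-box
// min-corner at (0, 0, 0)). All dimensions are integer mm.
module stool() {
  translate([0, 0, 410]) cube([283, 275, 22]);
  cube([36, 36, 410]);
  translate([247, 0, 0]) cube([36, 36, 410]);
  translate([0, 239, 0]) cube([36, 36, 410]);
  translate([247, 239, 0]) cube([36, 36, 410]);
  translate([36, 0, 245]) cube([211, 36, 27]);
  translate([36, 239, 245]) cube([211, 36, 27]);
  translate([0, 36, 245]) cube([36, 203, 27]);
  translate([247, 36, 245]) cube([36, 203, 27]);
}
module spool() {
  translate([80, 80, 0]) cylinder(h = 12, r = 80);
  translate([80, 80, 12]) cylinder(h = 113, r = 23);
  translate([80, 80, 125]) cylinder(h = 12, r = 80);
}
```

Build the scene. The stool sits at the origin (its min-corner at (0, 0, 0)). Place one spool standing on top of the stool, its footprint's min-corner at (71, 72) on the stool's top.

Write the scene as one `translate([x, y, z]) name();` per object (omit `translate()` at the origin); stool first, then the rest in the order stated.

stool();
translate([71, 72, 432]) spool();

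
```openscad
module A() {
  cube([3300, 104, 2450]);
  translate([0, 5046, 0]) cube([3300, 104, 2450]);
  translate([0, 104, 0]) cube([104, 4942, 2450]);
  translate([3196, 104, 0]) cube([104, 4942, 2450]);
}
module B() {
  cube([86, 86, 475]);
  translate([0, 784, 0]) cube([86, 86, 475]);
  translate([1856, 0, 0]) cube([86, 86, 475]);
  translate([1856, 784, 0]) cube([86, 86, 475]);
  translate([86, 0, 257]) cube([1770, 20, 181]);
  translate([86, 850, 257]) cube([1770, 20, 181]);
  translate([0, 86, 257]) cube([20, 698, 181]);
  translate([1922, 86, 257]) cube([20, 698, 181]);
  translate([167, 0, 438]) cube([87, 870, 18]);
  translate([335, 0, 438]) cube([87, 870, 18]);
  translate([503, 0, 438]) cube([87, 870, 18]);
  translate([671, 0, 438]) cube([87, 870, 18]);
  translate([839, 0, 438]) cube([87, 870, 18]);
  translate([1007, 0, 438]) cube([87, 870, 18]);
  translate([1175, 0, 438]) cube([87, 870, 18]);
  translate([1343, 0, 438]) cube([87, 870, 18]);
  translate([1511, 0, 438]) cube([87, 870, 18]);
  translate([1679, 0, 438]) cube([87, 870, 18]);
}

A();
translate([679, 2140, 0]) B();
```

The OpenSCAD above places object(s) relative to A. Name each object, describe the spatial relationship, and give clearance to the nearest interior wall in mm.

A is a house frame. B is a bed frame. The bed frame sits inside the house frame, centred. The clearance to the nearest interior wall is 575 mm.

Clearances: x = 575, y = 2036; minimum 575 mm.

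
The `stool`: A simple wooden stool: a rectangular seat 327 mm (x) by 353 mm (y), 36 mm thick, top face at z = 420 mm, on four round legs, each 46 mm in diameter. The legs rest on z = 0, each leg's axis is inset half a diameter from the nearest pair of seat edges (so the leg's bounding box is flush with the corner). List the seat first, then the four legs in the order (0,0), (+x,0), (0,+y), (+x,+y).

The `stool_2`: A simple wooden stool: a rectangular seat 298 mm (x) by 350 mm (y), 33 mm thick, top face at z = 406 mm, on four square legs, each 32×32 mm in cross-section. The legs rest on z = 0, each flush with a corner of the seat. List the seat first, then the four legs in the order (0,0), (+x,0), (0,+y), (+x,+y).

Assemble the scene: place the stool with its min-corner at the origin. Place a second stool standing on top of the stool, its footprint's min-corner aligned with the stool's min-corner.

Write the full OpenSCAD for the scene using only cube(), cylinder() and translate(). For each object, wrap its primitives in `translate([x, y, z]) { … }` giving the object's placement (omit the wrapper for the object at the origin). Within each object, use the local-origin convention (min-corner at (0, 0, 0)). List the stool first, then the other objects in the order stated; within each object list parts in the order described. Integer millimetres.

translate([0, 0, 384]) cube([327, 353, 36]);
translate([23, 23, 0]) cylinder(h = 384, r = 23);
translate([304, 23, 0]) cylinder(h = 384, r = 23);
translate([23, 330, 0]) cylinder(h = 384, r = 23);
translate([304, 330, 0]) cylinder(h = 384, r = 23);
translate([0, 0, 420]) {
  translate([0, 0, 373]) cube([298, 350, 33]);
  cube([32, 32, 373]);
  translate([266, 0, 0]) cube([32, 32, 373]);
  translate([0, 318, 0]) cube([32, 32, 373]);
  translate([266, 318, 0]) cube([32, 32, 373]);
}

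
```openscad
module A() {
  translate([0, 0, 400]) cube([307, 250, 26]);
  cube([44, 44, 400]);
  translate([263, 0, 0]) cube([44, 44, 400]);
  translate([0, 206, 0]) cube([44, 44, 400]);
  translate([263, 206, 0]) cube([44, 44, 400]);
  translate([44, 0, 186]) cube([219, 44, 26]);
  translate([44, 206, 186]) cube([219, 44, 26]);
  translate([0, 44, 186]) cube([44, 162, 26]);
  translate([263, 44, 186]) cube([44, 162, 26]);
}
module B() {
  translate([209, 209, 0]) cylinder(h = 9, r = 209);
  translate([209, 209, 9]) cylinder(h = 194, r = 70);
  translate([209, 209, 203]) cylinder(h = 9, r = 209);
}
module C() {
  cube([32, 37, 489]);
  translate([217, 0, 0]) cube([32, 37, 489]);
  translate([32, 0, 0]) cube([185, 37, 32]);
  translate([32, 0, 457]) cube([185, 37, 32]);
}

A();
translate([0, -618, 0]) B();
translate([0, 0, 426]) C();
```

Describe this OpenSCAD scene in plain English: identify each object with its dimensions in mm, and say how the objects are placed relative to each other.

A is a four-legged stool. The seat is a 307×250×26 mm slab whose top surface is at z = 426 mm; four square legs, each 44×44 mm in cross-section, run from the floor (z = 0) to the underside of the seat, each flush with a corner of the seat. Four stretchers, 44 mm wide and 26 mm tall, connect adjacent legs with their undersides at z = 186 mm, each running between the inner faces of the legs it joins and aligned with the legs' outer faces on the other axis.

B is a spool: two coaxial disc flanges of radius 209 mm and thickness 9 mm, joined by a core cylinder of radius 70 mm and height 194 mm. The lower flange rests on z = 0 and the three cylinders share a vertical axis.

C is a rectangular picture frame lying in the x–z plane (depth along y). The opening is 185 mm wide (x) by 425 mm tall (z), surrounded by a border 32 mm wide on all four sides. The frame is 37 mm deep and is made of two full-height vertical stiles with two horizontal rails fitted between them.

The spool is on the floor beside the stool on its −y side. The picture frame is on top of the stool.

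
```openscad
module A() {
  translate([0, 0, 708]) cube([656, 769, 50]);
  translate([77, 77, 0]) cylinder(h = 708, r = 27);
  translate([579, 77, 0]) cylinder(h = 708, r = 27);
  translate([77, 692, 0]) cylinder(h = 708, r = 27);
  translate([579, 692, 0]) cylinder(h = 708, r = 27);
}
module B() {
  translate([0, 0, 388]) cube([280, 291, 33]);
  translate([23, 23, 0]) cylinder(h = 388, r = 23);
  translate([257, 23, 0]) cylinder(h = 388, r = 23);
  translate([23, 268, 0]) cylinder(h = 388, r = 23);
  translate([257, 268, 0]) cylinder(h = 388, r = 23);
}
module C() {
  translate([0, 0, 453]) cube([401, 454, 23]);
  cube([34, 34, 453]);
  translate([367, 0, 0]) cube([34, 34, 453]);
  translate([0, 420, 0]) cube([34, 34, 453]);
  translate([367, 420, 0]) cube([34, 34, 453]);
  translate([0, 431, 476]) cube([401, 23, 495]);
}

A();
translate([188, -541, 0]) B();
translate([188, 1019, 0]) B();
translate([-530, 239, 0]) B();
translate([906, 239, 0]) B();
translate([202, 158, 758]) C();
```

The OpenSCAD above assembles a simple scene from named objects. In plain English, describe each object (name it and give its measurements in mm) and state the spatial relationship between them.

A is a rectangular dining table. The top is 656×769×50 mm with its upper surface at z = 758 mm. It stands on four round legs of 54 mm diameter, each leg's bounding box inset 50 mm from the nearest pair of top edges, running from the floor to the underside of the top.

B is a four-legged stool. The seat is 280×291 mm, 33 mm thick, top at z = 421 mm. It stands on four round legs, each 46 mm in diameter, from z = 0 to the seat underside, each leg's axis is inset half a diameter from the nearest pair of seat edges (so the leg's bounding box is flush with the corner).

C is a chair: 401×454 mm seat, 23 mm thick, top at z = 476 mm, on four 34 mm square corner legs flush with the seat edges. A 23 mm thick backrest slab spans the full seat width, extending 495 mm above the seat top, its back face flush with the seat's +y edge.

Four stools sit around the table at the −y, +y, −x, +x sides. The chair is on top of the table.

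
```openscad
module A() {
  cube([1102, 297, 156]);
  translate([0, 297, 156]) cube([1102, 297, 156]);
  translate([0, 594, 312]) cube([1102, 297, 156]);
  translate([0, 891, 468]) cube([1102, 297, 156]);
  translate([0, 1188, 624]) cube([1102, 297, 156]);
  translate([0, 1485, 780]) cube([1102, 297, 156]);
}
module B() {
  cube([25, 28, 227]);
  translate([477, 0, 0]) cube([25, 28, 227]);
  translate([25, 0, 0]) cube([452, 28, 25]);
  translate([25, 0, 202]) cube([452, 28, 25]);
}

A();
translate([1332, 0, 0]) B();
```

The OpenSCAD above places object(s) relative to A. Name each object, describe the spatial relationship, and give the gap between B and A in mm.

A is a staircase. B is a picture frame. The picture frame is on the floor beside the staircase on its +x side. The gap between the picture frame and the staircase is 230 mm.

The picture frame's nearest face is 230 mm from the staircase's +x face.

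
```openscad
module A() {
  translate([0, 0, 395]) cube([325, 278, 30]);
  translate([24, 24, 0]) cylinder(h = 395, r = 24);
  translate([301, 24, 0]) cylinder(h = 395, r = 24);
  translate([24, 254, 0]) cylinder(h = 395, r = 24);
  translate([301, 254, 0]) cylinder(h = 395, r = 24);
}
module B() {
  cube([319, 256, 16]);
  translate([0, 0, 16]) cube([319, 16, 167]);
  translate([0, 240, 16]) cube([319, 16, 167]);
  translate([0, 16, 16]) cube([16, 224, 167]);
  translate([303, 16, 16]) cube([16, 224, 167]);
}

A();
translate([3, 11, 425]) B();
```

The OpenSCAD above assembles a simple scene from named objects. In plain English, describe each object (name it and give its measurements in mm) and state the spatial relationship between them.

A is a four-legged stool. The seat is a 325×278×30 mm slab whose top surface is at z = 425 mm; four round legs, each 48 mm in diameter, run from the floor (z = 0) to the underside of the seat, each leg's axis is inset half a diameter from the nearest pair of seat edges (so the leg's bounding box is flush with the corner).

B is an open storage box with external size 319×256×183 mm and wall thickness 16 mm (the base is also 16 mm thick). The base covers the whole footprint; the four walls stand on the base, with the y-facing walls full-width and the x-facing walls fitting between their inner faces.

The open box is on top of the stool, centred.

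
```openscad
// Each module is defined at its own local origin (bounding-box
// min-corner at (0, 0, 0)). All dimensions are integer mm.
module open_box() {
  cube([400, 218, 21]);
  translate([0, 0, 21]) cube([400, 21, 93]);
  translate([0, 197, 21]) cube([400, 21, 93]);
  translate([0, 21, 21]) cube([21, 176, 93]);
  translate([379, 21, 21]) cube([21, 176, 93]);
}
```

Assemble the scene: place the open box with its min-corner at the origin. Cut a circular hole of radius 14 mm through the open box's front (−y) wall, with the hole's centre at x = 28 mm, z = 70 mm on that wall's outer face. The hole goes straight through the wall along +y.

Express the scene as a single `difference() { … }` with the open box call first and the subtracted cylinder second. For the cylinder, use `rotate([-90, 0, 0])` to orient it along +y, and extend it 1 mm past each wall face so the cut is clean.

difference() {
  open_box();
  translate([28, -1, 70]) rotate([-90, 0, 0]) cylinder(h = 23, r = 14);
}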